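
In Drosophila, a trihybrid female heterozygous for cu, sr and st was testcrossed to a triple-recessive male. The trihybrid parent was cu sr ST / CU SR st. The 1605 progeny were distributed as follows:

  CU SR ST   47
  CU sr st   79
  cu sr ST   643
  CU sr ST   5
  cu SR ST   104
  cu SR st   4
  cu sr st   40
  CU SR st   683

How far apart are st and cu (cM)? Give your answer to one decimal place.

The two rarest classes, CU sr ST and cu SR st, are the double crossovers. Comparing them with the parentals, only the cu allele has switched, so cu is the middle locus and the order is st – cu – sr.
Crossovers in the st–cu interval produce the single-crossover classes cu sr st and CU SR ST (40 + 47 = 87) plus the double crossovers (9).
RF(st–cu) = (87 + 9) / 1605 = 96/1605 = 0.0598 → 6.0 cM.

6.0 cM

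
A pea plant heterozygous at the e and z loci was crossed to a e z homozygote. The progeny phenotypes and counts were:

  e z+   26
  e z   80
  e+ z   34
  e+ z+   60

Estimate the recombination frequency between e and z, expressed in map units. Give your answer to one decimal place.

30.0 map units

The two most frequent classes, e+ z+ (60) and e z (80), are the parental types, so the F1 was e+ z+ / e z.
The recombinant classes are e+ z and e z+: 34 + 26 = 60.
Recombination frequency = 60/200 = 0.3000 ≈ 30.0%, i.e. 30.0 map units.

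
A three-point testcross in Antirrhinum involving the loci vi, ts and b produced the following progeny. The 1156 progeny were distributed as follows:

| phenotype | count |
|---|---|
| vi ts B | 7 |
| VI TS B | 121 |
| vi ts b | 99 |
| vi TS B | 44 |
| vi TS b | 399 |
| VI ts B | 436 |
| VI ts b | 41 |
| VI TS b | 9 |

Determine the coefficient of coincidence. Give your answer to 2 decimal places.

0.78

The two most frequent reciprocal classes, VI ts B and vi TS b, are the parental types, so the F1 was VI ts B / vi TS b.
The two rarest classes, vi ts B and VI TS b, are the double crossovers. Comparing them with the parentals, only the vi allele has switched, so vi is the middle locus and the order is b – vi – ts.
b–vi: (85 + 16)/1156 = 0.0874; vi–ts: (220 + 16)/1156 = 0.2042.
Expected DCO frequency = 0.0874 × 0.2042 ≈ 0.01785; observed = 16/1156 ≈ 0.01384.
Coefficient of coincidence = 0.01384/0.01785 ≈ 0.78.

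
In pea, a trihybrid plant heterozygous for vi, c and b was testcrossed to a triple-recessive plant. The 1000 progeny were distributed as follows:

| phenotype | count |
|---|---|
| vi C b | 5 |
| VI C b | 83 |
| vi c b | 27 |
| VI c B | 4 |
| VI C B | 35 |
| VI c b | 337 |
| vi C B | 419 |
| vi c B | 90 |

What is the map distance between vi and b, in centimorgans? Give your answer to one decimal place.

The two most frequent reciprocal classes, vi C B and VI c b, are the parental types, so the F1 was vi C B / VI c b.
The two rarest classes, vi C b and VI c B, are the double crossovers. Comparing them with the parentals, only the b allele has switched, so b is the middle locus and the order is c – b – vi.
Crossovers in the b–vi interval produce the single-crossover classes VI C B and vi c b (35 + 27 = 62) plus the double crossovers (9).
RF(b–vi) = (62 + 9) / 1000 = 71/1000 = 0.0710 → 7.1 centimorgans.

7.1 centimorgans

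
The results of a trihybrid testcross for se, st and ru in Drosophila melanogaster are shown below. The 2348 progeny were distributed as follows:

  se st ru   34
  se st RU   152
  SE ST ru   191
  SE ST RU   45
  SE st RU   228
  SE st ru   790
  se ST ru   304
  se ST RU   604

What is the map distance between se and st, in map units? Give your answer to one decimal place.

18.0 map units

The two most frequent reciprocal classes, SE st ru and se ST RU, are the parental types, so the F1 was SE st ru / se ST RU.
The two rarest classes, se st ru and SE ST RU, are the double crossovers. Comparing them with the parentals, only the se allele has switched, so se is the middle locus and the order is ru – se – st.
Crossovers in the se–st interval produce the single-crossover classes SE ST ru and se st RU (191 + 152 = 343) plus the double crossovers (79).
RF(se–st) = (343 + 79) / 2348 = 422/2348 = 0.1797 → 18.0 map units.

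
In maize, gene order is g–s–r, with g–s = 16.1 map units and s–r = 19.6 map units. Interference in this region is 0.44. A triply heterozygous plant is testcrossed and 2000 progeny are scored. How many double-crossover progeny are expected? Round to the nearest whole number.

35

Map distances give recombination frequencies of 0.161 and 0.196 for the two intervals.
With interference 0.44 (so coincidence = 0.56), expected double-crossover frequency = 0.161 × 0.196 × 0.56 = 0.01767.
Expected number = 0.01767 × 2000 = 35.34 ≈ 35.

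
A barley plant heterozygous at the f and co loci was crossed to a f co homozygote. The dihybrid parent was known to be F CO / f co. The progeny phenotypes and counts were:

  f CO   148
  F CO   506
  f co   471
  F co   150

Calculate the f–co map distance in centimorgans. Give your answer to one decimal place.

23.4 centimorgans

The recombinant classes are F co and f CO: 150 + 148 = 298.
Recombination frequency = 298/1275 = 0.2337 ≈ 23.4%, i.e. 23.4 centimorgans.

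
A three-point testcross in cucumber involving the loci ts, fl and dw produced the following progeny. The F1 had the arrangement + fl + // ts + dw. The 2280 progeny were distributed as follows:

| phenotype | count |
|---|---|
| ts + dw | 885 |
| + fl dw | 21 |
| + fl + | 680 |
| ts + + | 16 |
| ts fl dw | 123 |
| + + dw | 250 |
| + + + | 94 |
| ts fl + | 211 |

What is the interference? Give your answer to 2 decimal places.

0.33

The two rarest classes, + fl dw and ts + +, are the double crossovers. Comparing them with the parentals, only the dw allele has switched, so dw is the middle locus and the order is fl – dw – ts.
fl–dw: (217 + 37)/2280 = 0.1114; dw–ts: (461 + 37)/2280 = 0.2184.
Expected DCO frequency = 0.1114 × 0.2184 ≈ 0.02433; observed = 37/2280 ≈ 0.01623.
Coefficient of coincidence = 0.01623/0.02433 ≈ 0.67; interference = 1 − 0.67 = 0.33.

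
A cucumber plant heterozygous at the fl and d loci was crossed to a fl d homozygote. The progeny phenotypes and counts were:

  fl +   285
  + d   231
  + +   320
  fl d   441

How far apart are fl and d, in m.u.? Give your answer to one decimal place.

40.4 m.u.

The two most frequent classes, + + (320) and fl d (441), are the parental types, so the F1 was + + / fl d.
The recombinant classes are + d and fl +: 231 + 285 = 516.
Recombination frequency = 516/1277 = 0.4041 ≈ 40.4%, i.e. 40.4 m.u.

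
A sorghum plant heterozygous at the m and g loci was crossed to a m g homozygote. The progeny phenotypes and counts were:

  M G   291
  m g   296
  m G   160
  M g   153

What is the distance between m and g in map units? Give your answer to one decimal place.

The two most frequent classes, M G (291) and m g (296), are the parental types, so the F1 was M G / m g.
The recombinant classes are M g and m G: 153 + 160 = 313.
Recombination frequency = 313/900 = 0.3478 ≈ 34.8%, i.e. 34.8 map units.

34.8 map units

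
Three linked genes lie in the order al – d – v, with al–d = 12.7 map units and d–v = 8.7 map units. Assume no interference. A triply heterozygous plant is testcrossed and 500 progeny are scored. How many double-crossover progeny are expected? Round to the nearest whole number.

6

Map distances give recombination frequencies of 0.127 and 0.087 for the two intervals.
With no interference, expected double-crossover frequency = 0.127 × 0.087 = 0.01105.
Expected number = 0.01105 × 500 = 5.52 ≈ 6.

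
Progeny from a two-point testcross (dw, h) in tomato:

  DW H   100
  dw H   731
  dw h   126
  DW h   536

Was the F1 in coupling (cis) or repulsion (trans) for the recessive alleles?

The two most frequent classes are DW h (536) and dw H (731); these are the parental (non-recombinant) types.
So the F1 carried DW h on one chromosome and dw H on the other — the recessive alleles are on opposite chromosomes (trans / repulsion).

trans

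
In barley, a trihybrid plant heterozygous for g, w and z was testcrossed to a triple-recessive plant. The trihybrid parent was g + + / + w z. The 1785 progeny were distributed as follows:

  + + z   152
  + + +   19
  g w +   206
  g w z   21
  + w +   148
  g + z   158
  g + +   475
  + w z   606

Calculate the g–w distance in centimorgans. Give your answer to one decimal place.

The two rarest classes, + + + and g w z, are the double crossovers. Comparing them with the parentals, only the g allele has switched, so g is the middle locus and the order is w – g – z.
Crossovers in the w–g interval produce the single-crossover classes g w + and + + z (206 + 152 = 358) plus the double crossovers (40).
RF(w–g) = (358 + 40) / 1785 = 398/1785 = 0.2230 → 22.3 centimorgans.

22.3 centimorgans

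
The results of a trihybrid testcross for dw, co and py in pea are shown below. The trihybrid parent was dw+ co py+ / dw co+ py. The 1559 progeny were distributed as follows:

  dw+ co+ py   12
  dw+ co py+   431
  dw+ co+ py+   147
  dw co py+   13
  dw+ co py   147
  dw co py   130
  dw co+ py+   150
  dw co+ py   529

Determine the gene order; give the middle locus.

The two rarest classes, dw co py+ and dw+ co+ py, are the double crossovers. Comparing them with the parentals, only the dw allele has switched, so dw is the middle locus and the order is co – dw – py.

dw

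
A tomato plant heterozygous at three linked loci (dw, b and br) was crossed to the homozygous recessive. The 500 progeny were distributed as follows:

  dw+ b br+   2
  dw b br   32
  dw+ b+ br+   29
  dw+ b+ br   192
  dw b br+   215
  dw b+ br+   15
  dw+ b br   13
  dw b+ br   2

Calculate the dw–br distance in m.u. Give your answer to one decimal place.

13.0 m.u.

The two most frequent reciprocal classes, dw b br+ and dw+ b+ br, are the parental types, so the F1 was dw b br+ / dw+ b+ br.
The two rarest classes, dw+ b br+ and dw b+ br, are the double crossovers. Comparing them with the parentals, only the dw allele has switched, so dw is the middle locus and the order is b – dw – br.
Crossovers in the dw–br interval produce the single-crossover classes dw b br and dw+ b+ br+ (32 + 29 = 61) plus the double crossovers (4).
RF(dw–br) = (61 + 4) / 500 = 65/500 = 0.1300 → 13.0 m.u.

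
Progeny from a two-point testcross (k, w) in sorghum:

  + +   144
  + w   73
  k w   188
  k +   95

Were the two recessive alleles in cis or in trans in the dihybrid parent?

The two most frequent classes are + + (144) and k w (188); these are the parental (non-recombinant) types.
So the F1 carried + + on one chromosome and k w on the other — the recessive alleles are on the same chromosome (cis / coupling).

cis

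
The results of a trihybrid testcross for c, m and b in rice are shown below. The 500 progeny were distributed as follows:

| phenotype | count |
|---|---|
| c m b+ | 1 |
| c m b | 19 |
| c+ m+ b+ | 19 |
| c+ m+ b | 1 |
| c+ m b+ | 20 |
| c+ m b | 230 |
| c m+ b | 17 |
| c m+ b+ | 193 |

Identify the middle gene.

m

The two most frequent reciprocal classes, c m+ b+ and c+ m b, are the parental types, so the F1 was c m+ b+ / c+ m b.
The two rarest classes, c m b+ and c+ m+ b, are the double crossovers. Comparing them with the parentals, only the m allele has switched, so m is the middle locus and the order is c – m – b.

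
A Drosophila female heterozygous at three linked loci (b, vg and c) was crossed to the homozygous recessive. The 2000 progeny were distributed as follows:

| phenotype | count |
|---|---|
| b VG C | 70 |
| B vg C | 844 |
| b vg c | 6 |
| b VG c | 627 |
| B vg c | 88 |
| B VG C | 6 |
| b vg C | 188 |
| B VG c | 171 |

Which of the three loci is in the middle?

vg

The two most frequent reciprocal classes, b VG c and B vg C, are the parental types, so the F1 was b VG c / B vg C.
The two rarest classes, b vg c and B VG C, are the double crossovers. Comparing them with the parentals, only the vg allele has switched, so vg is the middle locus and the order is c – vg – b.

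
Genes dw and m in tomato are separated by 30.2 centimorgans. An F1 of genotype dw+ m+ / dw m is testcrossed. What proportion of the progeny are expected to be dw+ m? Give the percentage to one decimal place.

15.1%

A map distance of 30.2 centimorgans corresponds to a recombination frequency of 0.302.
The F1 is dw+ m+ / dw m, so dw+ m is a recombinant gamete class with expected frequency r/2 = 0.302/2 = 0.1510.
That is 0.1510 = 15.1% of the progeny.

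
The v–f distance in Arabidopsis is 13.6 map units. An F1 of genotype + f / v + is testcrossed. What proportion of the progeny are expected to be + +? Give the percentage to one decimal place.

A map distance of 13.6 map units corresponds to a recombination frequency of 0.136.
The F1 is + f / v +, so + + is a recombinant gamete class with expected frequency r/2 = 0.136/2 = 0.0680.
That is 0.0680 = 6.8% of the progeny.

6.8%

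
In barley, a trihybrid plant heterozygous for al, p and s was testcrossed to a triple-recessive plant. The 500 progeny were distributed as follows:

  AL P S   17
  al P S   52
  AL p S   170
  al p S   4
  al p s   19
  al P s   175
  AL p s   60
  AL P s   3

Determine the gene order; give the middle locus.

The two most frequent reciprocal classes, al P s and AL p S, are the parental types, so the F1 was al P s / AL p S.
The two rarest classes, AL P s and al p S, are the double crossovers. Comparing them with the parentals, only the al allele has switched, so al is the middle locus and the order is p – al – s.

al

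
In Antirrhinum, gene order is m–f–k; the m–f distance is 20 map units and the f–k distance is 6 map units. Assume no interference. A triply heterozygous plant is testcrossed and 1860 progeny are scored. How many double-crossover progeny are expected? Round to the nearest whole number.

22

Map distances give recombination frequencies of 0.200 and 0.060 for the two intervals.
With no interference, expected double-crossover frequency = 0.200 × 0.060 = 0.01200.
Expected number = 0.01200 × 1860 = 22.32 ≈ 22.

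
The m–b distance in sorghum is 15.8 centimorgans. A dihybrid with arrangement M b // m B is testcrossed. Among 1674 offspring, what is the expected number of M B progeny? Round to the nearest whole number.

132

A map distance of 15.8 centimorgans corresponds to a recombination frequency of 0.158.
The F1 is M b / m B, so M B is a recombinant gamete class with expected frequency r/2 = 0.158/2 = 0.0790.
Expected number = 0.0790 × 1674 = 132.25 ≈ 132.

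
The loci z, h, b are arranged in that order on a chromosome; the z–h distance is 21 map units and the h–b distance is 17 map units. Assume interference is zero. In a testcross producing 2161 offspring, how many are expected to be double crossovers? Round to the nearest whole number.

Map distances give recombination frequencies of 0.210 and 0.170 for the two intervals.
With no interference, expected double-crossover frequency = 0.210 × 0.170 = 0.03570.
Expected number = 0.03570 × 2161 = 77.15 ≈ 77.

77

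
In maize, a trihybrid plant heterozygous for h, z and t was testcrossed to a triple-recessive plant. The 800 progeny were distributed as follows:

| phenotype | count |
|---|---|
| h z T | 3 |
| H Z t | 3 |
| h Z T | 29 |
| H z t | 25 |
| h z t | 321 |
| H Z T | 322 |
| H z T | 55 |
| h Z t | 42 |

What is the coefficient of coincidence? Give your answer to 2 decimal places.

0.78

The two most frequent reciprocal classes, h z t and H Z T, are the parental types, so the F1 was h z t / H Z T.
The two rarest classes, h z T and H Z t, are the double crossovers. Comparing them with the parentals, only the t allele has switched, so t is the middle locus and the order is z – t – h.
z–t: (97 + 6)/800 = 0.1288; t–h: (54 + 6)/800 = 0.0750.
Expected DCO frequency = 0.1288 × 0.0750 ≈ 0.00966; observed = 6/800 ≈ 0.00750.
Coefficient of coincidence = 0.00750/0.00966 ≈ 0.78.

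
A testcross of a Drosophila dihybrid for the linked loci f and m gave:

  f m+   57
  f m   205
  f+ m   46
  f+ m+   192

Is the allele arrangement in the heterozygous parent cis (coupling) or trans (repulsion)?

The two most frequent classes are f+ m+ (192) and f m (205); these are the parental (non-recombinant) types.
So the F1 carried f+ m+ on one chromosome and f m on the other — the recessive alleles are on the same chromosome (cis / coupling).

cis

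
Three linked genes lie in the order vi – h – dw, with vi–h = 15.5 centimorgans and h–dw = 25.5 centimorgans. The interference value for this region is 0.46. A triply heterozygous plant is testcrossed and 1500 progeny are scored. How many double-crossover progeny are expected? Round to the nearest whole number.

32

Map distances give recombination frequencies of 0.155 and 0.255 for the two intervals.
With interference 0.46 (so coincidence = 0.54), expected double-crossover frequency = 0.155 × 0.255 × 0.54 = 0.02134.
Expected number = 0.02134 × 1500 = 32.02 ≈ 32.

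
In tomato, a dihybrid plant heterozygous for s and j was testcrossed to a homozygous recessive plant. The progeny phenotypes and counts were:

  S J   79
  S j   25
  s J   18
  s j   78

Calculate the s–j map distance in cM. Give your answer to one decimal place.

21.5 cM

The two most frequent classes, S J (79) and s j (78), are the parental types, so the F1 was S J / s j.
The recombinant classes are S j and s J: 25 + 18 = 43.
Recombination frequency = 43/200 = 0.2150 ≈ 21.5%, i.e. 21.5 cM.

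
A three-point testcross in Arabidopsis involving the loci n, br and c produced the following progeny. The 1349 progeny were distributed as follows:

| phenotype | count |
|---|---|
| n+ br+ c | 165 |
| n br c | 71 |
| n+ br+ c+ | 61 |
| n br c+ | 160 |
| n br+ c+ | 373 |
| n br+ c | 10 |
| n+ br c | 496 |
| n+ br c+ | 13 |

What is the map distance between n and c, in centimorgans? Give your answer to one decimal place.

11.5 centimorgans

The two most frequent reciprocal classes, n+ br c and n br+ c+, are the parental types, so the F1 was n+ br c / n br+ c+.
The two rarest classes, n+ br c+ and n br+ c, are the double crossovers. Comparing them with the parentals, only the c allele has switched, so c is the middle locus and the order is n – c – br.
Crossovers in the n–c interval produce the single-crossover classes n br c and n+ br+ c+ (71 + 61 = 132) plus the double crossovers (23).
RF(n–c) = (132 + 23) / 1349 = 155/1349 = 0.1149 → 11.5 centimorgans.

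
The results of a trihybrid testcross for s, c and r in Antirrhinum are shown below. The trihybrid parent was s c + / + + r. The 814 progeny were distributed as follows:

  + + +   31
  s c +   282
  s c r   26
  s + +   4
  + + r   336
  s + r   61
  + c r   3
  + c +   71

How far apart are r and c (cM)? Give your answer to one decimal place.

7.9 cM

The two rarest classes, s + + and + c r, are the double crossovers. Comparing them with the parentals, only the c allele has switched, so c is the middle locus and the order is s – c – r.
Crossovers in the c–r interval produce the single-crossover classes s c r and + + + (26 + 31 = 57) plus the double crossovers (7).
RF(c–r) = (57 + 7) / 814 = 64/814 = 0.0786 → 7.9 cM.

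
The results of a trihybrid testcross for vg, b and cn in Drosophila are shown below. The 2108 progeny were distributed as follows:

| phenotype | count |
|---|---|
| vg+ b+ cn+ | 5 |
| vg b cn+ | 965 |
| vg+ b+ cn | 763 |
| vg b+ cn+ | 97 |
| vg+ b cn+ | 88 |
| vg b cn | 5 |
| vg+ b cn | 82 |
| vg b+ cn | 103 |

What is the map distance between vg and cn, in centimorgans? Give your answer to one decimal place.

The two most frequent reciprocal classes, vg+ b+ cn and vg b cn+, are the parental types, so the F1 was vg+ b+ cn / vg b cn+.
The two rarest classes, vg+ b+ cn+ and vg b cn, are the double crossovers. Comparing them with the parentals, only the cn allele has switched, so cn is the middle locus and the order is b – cn – vg.
Crossovers in the cn–vg interval produce the single-crossover classes vg b+ cn and vg+ b cn+ (103 + 88 = 191) plus the double crossovers (10).
RF(cn–vg) = (191 + 10) / 2108 = 201/2108 = 0.0954 → 9.5 centimorgans.

9.5 centimorgans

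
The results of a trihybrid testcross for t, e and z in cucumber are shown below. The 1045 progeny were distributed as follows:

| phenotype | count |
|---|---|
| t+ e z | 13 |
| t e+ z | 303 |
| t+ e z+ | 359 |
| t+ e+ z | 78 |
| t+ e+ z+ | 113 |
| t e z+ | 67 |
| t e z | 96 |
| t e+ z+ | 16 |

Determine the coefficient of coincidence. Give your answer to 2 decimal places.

The two most frequent reciprocal classes, t+ e z+ and t e+ z, are the parental types, so the F1 was t+ e z+ / t e+ z.
The two rarest classes, t+ e z and t e+ z+, are the double crossovers. Comparing them with the parentals, only the z allele has switched, so z is the middle locus and the order is t – z – e.
t–z: (145 + 29)/1045 = 0.1665; z–e: (209 + 29)/1045 = 0.2278.
Expected DCO frequency = 0.1665 × 0.2278 ≈ 0.03793; observed = 29/1045 ≈ 0.02775.
Coefficient of coincidence = 0.02775/0.03793 ≈ 0.73.

0.73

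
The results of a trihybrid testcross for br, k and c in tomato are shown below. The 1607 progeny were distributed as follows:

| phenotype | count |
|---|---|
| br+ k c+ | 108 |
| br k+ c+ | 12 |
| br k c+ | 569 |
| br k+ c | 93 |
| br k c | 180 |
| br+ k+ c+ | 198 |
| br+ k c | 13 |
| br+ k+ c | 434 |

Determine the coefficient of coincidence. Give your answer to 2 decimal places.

0.44

The two most frequent reciprocal classes, br k c+ and br+ k+ c, are the parental types, so the F1 was br k c+ / br+ k+ c.
The two rarest classes, br k+ c+ and br+ k c, are the double crossovers. Comparing them with the parentals, only the k allele has switched, so k is the middle locus and the order is br – k – c.
br–k: (201 + 25)/1607 = 0.1406; k–c: (378 + 25)/1607 = 0.2508.
Expected DCO frequency = 0.1406 × 0.2508 ≈ 0.03526; observed = 25/1607 ≈ 0.01556.
Coefficient of coincidence = 0.01556/0.03526 ≈ 0.44.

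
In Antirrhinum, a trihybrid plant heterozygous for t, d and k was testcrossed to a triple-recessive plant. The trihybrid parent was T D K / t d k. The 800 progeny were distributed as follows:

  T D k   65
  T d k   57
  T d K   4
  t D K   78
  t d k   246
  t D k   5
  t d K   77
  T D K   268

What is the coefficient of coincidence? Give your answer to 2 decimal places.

0.33

The two rarest classes, T d K and t D k, are the double crossovers. Comparing them with the parentals, only the d allele has switched, so d is the middle locus and the order is t – d – k.
t–d: (135 + 9)/800 = 0.1800; d–k: (142 + 9)/800 = 0.1888.
Expected DCO frequency = 0.1800 × 0.1888 ≈ 0.03398; observed = 9/800 ≈ 0.01125.
Coefficient of coincidence = 0.01125/0.03398 ≈ 0.33.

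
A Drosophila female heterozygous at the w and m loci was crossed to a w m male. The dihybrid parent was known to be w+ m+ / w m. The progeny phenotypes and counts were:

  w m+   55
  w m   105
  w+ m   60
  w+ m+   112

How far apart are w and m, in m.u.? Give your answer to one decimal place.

34.6 m.u.

The recombinant classes are w+ m and w m+: 60 + 55 = 115.
Recombination frequency = 115/332 = 0.3464 ≈ 34.6%, i.e. 34.6 m.u.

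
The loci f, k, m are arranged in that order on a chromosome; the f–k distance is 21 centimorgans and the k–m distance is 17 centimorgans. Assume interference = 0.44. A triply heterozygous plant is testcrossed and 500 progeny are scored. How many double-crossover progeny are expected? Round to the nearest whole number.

10

Map distances give recombination frequencies of 0.210 and 0.170 for the two intervals.
With interference 0.44 (so coincidence = 0.56), expected double-crossover frequency = 0.210 × 0.170 × 0.56 = 0.01999.
Expected number = 0.01999 × 500 = 10.00 ≈ 10.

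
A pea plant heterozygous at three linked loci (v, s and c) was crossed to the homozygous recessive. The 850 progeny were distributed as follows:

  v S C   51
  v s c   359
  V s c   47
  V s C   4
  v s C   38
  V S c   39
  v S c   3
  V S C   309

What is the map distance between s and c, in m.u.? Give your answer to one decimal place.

9.9 m.u.

The two most frequent reciprocal classes, v s c and V S C, are the parental types, so the F1 was v s c / V S C.
The two rarest classes, v S c and V s C, are the double crossovers. Comparing them with the parentals, only the s allele has switched, so s is the middle locus and the order is v – s – c.
Crossovers in the s–c interval produce the single-crossover classes v s C and V S c (38 + 39 = 77) plus the double crossovers (7).
RF(s–c) = (77 + 7) / 850 = 84/850 = 0.0988 → 9.9 m.u.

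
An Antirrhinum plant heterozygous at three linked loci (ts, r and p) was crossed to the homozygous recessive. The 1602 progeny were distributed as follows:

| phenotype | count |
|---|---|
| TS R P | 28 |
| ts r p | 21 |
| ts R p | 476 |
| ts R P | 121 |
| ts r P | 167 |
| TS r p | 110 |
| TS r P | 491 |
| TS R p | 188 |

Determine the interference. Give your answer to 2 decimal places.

0.31

The two most frequent reciprocal classes, TS r P and ts R p, are the parental types, so the F1 was TS r P / ts R p.
The two rarest classes, TS R P and ts r p, are the double crossovers. Comparing them with the parentals, only the r allele has switched, so r is the middle locus and the order is ts – r – p.
ts–r: (355 + 49)/1602 = 0.2522; r–p: (231 + 49)/1602 = 0.1748.
Expected DCO frequency = 0.2522 × 0.1748 ≈ 0.04408; observed = 49/1602 ≈ 0.03059.
Coefficient of coincidence = 0.03059/0.04408 ≈ 0.69; interference = 1 − 0.69 = 0.31.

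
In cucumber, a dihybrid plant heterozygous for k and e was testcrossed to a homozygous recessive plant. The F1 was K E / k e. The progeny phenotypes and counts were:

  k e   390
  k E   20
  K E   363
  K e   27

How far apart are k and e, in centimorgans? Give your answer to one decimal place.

The recombinant classes are K e and k E: 27 + 20 = 47.
Recombination frequency = 47/800 = 0.0587 ≈ 5.9%, i.e. 5.9 centimorgans.

5.9 centimorgans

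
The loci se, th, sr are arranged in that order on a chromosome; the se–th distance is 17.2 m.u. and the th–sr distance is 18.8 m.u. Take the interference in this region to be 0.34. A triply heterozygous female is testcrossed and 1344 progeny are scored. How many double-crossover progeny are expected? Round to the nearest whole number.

29

Map distances give recombination frequencies of 0.172 and 0.188 for the two intervals.
With interference 0.34 (so coincidence = 0.66), expected double-crossover frequency = 0.172 × 0.188 × 0.66 = 0.02134.
Expected number = 0.02134 × 1344 = 28.68 ≈ 29.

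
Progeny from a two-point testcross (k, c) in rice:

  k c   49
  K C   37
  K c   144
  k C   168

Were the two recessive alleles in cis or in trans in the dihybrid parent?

The two most frequent classes are K c (144) and k C (168); these are the parental (non-recombinant) types.
So the F1 carried K c on one chromosome and k C on the other — the recessive alleles are on opposite chromosomes (trans / repulsion).

trans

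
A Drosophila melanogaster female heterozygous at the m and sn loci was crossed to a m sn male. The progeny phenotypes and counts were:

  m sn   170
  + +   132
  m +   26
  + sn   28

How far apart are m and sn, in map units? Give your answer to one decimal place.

The two most frequent classes, + + (132) and m sn (170), are the parental types, so the F1 was + + / m sn.
The recombinant classes are + sn and m +: 28 + 26 = 54.
Recombination frequency = 54/356 = 0.1517 ≈ 15.2%, i.e. 15.2 map units.

15.2 map units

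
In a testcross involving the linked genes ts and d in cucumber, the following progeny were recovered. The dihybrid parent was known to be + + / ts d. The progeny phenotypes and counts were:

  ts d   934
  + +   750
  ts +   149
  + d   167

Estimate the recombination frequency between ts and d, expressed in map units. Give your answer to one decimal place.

The recombinant classes are + d and ts +: 167 + 149 = 316.
Recombination frequency = 316/2000 = 0.1580 ≈ 15.8%, i.e. 15.8 map units.

15.8 map units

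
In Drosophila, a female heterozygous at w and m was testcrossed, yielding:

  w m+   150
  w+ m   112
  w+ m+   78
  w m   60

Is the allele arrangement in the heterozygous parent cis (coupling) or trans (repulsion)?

The two most frequent classes are w+ m (112) and w m+ (150); these are the parental (non-recombinant) types.
So the F1 carried w+ m on one chromosome and w m+ on the other — the recessive alleles are on opposite chromosomes (trans / repulsion).

trans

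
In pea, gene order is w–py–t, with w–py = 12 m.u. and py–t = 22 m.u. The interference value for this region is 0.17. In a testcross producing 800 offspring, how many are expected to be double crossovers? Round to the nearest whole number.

Map distances give recombination frequencies of 0.120 and 0.220 for the two intervals.
With interference 0.17 (so coincidence = 0.83), expected double-crossover frequency = 0.120 × 0.220 × 0.83 = 0.02191.
Expected number = 0.02191 × 800 = 17.53 ≈ 18.

18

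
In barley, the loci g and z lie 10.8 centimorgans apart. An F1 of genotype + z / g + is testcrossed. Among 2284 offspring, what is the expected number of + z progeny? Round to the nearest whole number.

A map distance of 10.8 centimorgans corresponds to a recombination frequency of 0.108.
The F1 is + z / g +, so + z is a parental gamete class with expected frequency (1 − r)/2 = 0.892/2 = 0.4460.
Expected number = 0.4460 × 2284 = 1018.66 ≈ 1019.

1019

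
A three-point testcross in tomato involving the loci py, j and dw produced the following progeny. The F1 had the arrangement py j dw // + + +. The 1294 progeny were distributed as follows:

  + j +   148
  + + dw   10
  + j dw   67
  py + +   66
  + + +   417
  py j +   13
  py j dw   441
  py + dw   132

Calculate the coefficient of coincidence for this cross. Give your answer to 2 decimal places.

The two rarest classes, py j + and + + dw, are the double crossovers. Comparing them with the parentals, only the dw allele has switched, so dw is the middle locus and the order is py – dw – j.
py–dw: (133 + 23)/1294 = 0.1206; dw–j: (280 + 23)/1294 = 0.2342.
Expected DCO frequency = 0.1206 × 0.2342 ≈ 0.02824; observed = 23/1294 ≈ 0.01777.
Coefficient of coincidence = 0.01777/0.02824 ≈ 0.63.

0.63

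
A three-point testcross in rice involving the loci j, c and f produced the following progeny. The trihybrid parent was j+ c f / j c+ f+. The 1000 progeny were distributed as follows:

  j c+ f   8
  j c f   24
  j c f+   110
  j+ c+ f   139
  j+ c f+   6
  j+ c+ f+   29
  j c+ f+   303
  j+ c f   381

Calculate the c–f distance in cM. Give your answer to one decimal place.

The two rarest classes, j+ c f+ and j c+ f, are the double crossovers. Comparing them with the parentals, only the f allele has switched, so f is the middle locus and the order is j – f – c.
Crossovers in the f–c interval produce the single-crossover classes j+ c+ f and j c f+ (139 + 110 = 249) plus the double crossovers (14).
RF(f–c) = (249 + 14) / 1000 = 263/1000 = 0.2630 → 26.3 cM.

26.3 cM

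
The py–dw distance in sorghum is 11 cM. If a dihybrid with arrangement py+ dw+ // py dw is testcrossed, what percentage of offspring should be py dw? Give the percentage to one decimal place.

44.5%

A map distance of 11 cM corresponds to a recombination frequency of 0.110.
The F1 is py+ dw+ / py dw, so py dw is a parental gamete class with expected frequency (1 − r)/2 = 0.890/2 = 0.4450.
That is 0.4450 = 44.5% of the progeny.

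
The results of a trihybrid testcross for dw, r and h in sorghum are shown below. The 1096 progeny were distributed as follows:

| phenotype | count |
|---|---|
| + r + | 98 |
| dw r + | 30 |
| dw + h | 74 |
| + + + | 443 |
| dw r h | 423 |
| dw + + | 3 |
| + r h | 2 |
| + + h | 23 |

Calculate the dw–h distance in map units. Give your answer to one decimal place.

5.3 map units

The two most frequent reciprocal classes, dw r h and + + +, are the parental types, so the F1 was dw r h / + + +.
The two rarest classes, + r h and dw + +, are the double crossovers. Comparing them with the parentals, only the dw allele has switched, so dw is the middle locus and the order is r – dw – h.
Crossovers in the dw–h interval produce the single-crossover classes dw r + and + + h (30 + 23 = 53) plus the double crossovers (5).
RF(dw–h) = (53 + 5) / 1096 = 58/1096 = 0.0529 → 5.3 map units.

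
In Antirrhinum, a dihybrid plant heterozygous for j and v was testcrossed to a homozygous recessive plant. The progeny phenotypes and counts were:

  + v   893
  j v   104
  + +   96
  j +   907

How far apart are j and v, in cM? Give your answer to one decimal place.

10.0 cM

The two most frequent classes, + v (893) and j + (907), are the parental types, so the F1 was + v / j +.
The recombinant classes are + + and j v: 96 + 104 = 200.
Recombination frequency = 200/2000 = 0.1000 ≈ 10.0%, i.e. 10.0 cM.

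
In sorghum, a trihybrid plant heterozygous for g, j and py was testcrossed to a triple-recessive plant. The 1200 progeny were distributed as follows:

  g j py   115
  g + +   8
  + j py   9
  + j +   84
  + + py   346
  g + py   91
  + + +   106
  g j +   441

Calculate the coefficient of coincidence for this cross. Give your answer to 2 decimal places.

The two most frequent reciprocal classes, + + py and g j +, are the parental types, so the F1 was + + py / g j +.
The two rarest classes, + j py and g + +, are the double crossovers. Comparing them with the parentals, only the j allele has switched, so j is the middle locus and the order is g – j – py.
g–j: (175 + 17)/1200 = 0.1600; j–py: (221 + 17)/1200 = 0.1983.
Expected DCO frequency = 0.1600 × 0.1983 ≈ 0.03173; observed = 17/1200 ≈ 0.01417.
Coefficient of coincidence = 0.01417/0.03173 ≈ 0.45.

0.45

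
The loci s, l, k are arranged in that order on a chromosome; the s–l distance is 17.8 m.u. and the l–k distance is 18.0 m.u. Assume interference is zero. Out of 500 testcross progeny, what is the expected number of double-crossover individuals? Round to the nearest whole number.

Map distances give recombination frequencies of 0.178 and 0.180 for the two intervals.
With no interference, expected double-crossover frequency = 0.178 × 0.180 = 0.03204.
Expected number = 0.03204 × 500 = 16.02 ≈ 16.

16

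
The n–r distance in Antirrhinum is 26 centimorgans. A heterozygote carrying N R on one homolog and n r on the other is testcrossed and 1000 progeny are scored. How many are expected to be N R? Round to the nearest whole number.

370

A map distance of 26 centimorgans corresponds to a recombination frequency of 0.260.
The F1 is N R / n r, so N R is a parental gamete class with expected frequency (1 − r)/2 = 0.740/2 = 0.3700.
Expected number = 0.3700 × 1000 = 370.00 ≈ 370.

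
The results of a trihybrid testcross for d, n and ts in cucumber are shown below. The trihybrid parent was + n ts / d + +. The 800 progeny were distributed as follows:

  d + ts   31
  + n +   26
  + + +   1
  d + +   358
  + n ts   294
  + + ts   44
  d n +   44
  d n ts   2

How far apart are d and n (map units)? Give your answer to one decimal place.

The two rarest classes, d n ts and + + +, are the double crossovers. Comparing them with the parentals, only the d allele has switched, so d is the middle locus and the order is n – d – ts.
Crossovers in the n–d interval produce the single-crossover classes + + ts and d n + (44 + 44 = 88) plus the double crossovers (3).
RF(n–d) = (88 + 3) / 800 = 91/800 = 0.1138 → 11.4 map units.

11.4 map units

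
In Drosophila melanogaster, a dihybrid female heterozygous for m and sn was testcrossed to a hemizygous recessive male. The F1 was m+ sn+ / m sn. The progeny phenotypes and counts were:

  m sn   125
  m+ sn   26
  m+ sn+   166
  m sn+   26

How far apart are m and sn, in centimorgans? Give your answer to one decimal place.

15.2 centimorgans

The recombinant classes are m+ sn and m sn+: 26 + 26 = 52.
Recombination frequency = 52/343 = 0.1516 ≈ 15.2%, i.e. 15.2 centimorgans.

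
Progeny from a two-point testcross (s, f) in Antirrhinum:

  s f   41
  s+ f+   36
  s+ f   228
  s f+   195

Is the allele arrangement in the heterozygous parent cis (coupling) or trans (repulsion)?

trans

The two most frequent classes are s+ f (228) and s f+ (195); these are the parental (non-recombinant) types.
So the F1 carried s+ f on one chromosome and s f+ on the other — the recessive alleles are on opposite chromosomes (trans / repulsion).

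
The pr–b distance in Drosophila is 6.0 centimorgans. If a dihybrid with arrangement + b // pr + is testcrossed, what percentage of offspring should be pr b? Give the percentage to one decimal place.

3.0%

A map distance of 6.0 centimorgans corresponds to a recombination frequency of 0.060.
The F1 is + b / pr +, so pr b is a recombinant gamete class with expected frequency r/2 = 0.060/2 = 0.0300.
That is 0.0300 = 3.0% of the progeny.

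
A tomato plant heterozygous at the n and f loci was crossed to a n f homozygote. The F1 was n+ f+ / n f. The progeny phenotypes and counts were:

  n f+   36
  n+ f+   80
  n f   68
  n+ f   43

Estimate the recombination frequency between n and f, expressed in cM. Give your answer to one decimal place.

34.8 cM

The recombinant classes are n+ f and n f+: 43 + 36 = 79.
Recombination frequency = 79/227 = 0.3480 ≈ 34.8%, i.e. 34.8 cM.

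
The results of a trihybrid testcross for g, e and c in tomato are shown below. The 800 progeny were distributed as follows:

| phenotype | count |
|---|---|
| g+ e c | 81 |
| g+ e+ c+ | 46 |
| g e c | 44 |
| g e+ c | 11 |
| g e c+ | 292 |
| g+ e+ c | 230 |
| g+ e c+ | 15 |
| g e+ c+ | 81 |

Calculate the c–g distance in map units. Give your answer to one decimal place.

14.5 map units

The two most frequent reciprocal classes, g e c+ and g+ e+ c, are the parental types, so the F1 was g e c+ / g+ e+ c.
The two rarest classes, g+ e c+ and g e+ c, are the double crossovers. Comparing them with the parentals, only the g allele has switched, so g is the middle locus and the order is c – g – e.
Crossovers in the c–g interval produce the single-crossover classes g e c and g+ e+ c+ (44 + 46 = 90) plus the double crossovers (26).
RF(c–g) = (90 + 26) / 800 = 116/800 = 0.1450 → 14.5 map units.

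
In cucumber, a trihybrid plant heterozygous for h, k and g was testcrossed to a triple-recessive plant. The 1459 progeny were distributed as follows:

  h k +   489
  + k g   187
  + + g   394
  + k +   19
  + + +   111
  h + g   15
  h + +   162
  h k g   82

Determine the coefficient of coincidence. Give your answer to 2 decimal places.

0.57

The two most frequent reciprocal classes, h k + and + + g, are the parental types, so the F1 was h k + / + + g.
The two rarest classes, + k + and h + g, are the double crossovers. Comparing them with the parentals, only the h allele has switched, so h is the middle locus and the order is k – h – g.
k–h: (349 + 34)/1459 = 0.2625; h–g: (193 + 34)/1459 = 0.1556.
Expected DCO frequency = 0.2625 × 0.1556 ≈ 0.04084; observed = 34/1459 ≈ 0.02330.
Coefficient of coincidence = 0.02330/0.04084 ≈ 0.57.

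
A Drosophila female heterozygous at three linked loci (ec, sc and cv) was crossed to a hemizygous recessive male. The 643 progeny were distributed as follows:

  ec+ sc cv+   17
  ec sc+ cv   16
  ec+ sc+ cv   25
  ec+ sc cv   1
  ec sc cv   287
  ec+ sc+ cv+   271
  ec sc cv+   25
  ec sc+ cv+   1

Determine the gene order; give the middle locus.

The two most frequent reciprocal classes, ec sc cv and ec+ sc+ cv+, are the parental types, so the F1 was ec sc cv / ec+ sc+ cv+.
The two rarest classes, ec+ sc cv and ec sc+ cv+, are the double crossovers. Comparing them with the parentals, only the ec allele has switched, so ec is the middle locus and the order is sc – ec – cv.

ec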